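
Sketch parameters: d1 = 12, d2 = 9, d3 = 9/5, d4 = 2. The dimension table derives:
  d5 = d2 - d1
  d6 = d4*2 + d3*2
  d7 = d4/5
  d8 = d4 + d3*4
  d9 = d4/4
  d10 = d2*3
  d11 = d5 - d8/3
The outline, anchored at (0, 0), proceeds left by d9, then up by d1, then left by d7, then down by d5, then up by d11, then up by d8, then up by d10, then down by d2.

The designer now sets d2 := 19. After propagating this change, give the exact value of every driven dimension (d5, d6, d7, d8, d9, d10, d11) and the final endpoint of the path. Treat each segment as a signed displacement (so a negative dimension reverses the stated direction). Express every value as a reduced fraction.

d5 = 7
d6 = 38/5
d7 = 2/5
d8 = 46/5
d9 = 1/2
d10 = 57
d11 = 59/15
endpoint = (-9/10, 842/15)

Apply edit: d2 := 19
  d5 = d2 - d1 = 7
  d6 = d4*2 + d3*2 = 38/5
  d7 = d4/5 = 2/5
  d8 = d4 + d3*4 = 46/5
  d9 = d4/4 = 1/2
  d10 = d2*3 = 57
  d11 = d5 - d8/3 = 59/15
Walk from origin (0, 0):
  seg 1: left by d9 = 1/2 → (-1/2, 0)
  seg 2: up by d1 = 12 → (-1/2, 12)
  seg 3: left by d7 = 2/5 → (-9/10, 12)
  seg 4: down by d5 = 7 → (-9/10, 5)
  seg 5: up by d11 = 59/15 → (-9/10, 134/15)
  seg 6: up by d8 = 46/5 → (-9/10, 272/15)
  seg 7: up by d10 = 57 → (-9/10, 1127/15)
  seg 8: down by d2 = 19 → (-9/10, 842/15)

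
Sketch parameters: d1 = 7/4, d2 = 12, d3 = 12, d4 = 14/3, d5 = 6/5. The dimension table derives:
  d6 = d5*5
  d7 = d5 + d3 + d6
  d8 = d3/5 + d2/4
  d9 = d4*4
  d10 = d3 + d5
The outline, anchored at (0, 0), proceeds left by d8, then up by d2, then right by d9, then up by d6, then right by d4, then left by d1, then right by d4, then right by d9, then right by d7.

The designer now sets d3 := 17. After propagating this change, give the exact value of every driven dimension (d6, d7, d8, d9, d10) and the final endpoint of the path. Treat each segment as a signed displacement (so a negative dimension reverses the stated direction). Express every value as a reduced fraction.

d6 = 6
d7 = 121/5
d8 = 32/5
d9 = 56/3
d10 = 91/5
endpoint = (3763/60, 18)

Apply edit: d3 := 17
  d6 = d5*5 = 6
  d7 = d5 + d3 + d6 = 121/5
  d8 = d3/5 + d2/4 = 32/5
  d9 = d4*4 = 56/3
  d10 = d3 + d5 = 91/5
Walk from origin (0, 0):
  seg 1: left by d8 = 32/5 → (-32/5, 0)
  seg 2: up by d2 = 12 → (-32/5, 12)
  seg 3: right by d9 = 56/3 → (184/15, 12)
  seg 4: up by d6 = 6 → (184/15, 18)
  seg 5: right by d4 = 14/3 → (254/15, 18)
  seg 6: left by d1 = 7/4 → (911/60, 18)
  seg 7: right by d4 = 14/3 → (397/20, 18)
  seg 8: right by d9 = 56/3 → (2311/60, 18)
  seg 9: right by d7 = 121/5 → (3763/60, 18)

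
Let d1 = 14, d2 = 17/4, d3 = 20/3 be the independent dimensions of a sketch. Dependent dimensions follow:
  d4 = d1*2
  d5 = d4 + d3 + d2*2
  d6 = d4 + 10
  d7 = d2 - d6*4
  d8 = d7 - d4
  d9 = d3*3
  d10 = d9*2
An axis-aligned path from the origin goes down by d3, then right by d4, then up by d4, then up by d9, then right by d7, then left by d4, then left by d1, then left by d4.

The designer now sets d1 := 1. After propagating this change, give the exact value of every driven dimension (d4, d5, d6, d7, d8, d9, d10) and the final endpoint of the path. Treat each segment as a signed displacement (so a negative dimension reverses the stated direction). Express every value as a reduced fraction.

Apply edit: d1 := 1
  d4 = d1*2 = 2
  d5 = d4 + d3 + d2*2 = 103/6
  d6 = d4 + 10 = 12
  d7 = d2 - d6*4 = -175/4
  d8 = d7 - d4 = -183/4
  d9 = d3*3 = 20
  d10 = d9*2 = 40
Walk from origin (0, 0):
  seg 1: down by d3 = 20/3 → (0, -20/3)
  seg 2: right by d4 = 2 → (2, -20/3)
  seg 3: up by d4 = 2 → (2, -14/3)
  seg 4: up by d9 = 20 → (2, 46/3)
  seg 5: right by d7 = -175/4 → (-167/4, 46/3)
  seg 6: left by d4 = 2 → (-175/4, 46/3)
  seg 7: left by d1 = 1 → (-179/4, 46/3)
  seg 8: left by d4 = 2 → (-187/4, 46/3)

d4 = 2
d5 = 103/6
d6 = 12
d7 = -175/4
d8 = -183/4
d9 = 20
d10 = 40
endpoint = (-187/4, 46/3)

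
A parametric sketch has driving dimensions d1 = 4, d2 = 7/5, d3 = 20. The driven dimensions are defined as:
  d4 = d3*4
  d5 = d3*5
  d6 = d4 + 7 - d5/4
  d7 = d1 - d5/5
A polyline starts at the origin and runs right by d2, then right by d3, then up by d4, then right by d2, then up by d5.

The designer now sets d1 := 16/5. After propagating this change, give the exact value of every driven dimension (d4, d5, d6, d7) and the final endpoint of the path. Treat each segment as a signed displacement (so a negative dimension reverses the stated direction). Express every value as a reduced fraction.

d4 = 80
d5 = 100
d6 = 62
d7 = -84/5
endpoint = (114/5, 180)

Apply edit: d1 := 16/5
  d4 = d3*4 = 80
  d5 = d3*5 = 100
  d6 = d4 + 7 - d5/4 = 62
  d7 = d1 - d5/5 = -84/5
Walk from origin (0, 0):
  seg 1: right by d2 = 7/5 → (7/5, 0)
  seg 2: right by d3 = 20 → (107/5, 0)
  seg 3: up by d4 = 80 → (107/5, 80)
  seg 4: right by d2 = 7/5 → (114/5, 80)
  seg 5: up by d5 = 100 → (114/5, 180)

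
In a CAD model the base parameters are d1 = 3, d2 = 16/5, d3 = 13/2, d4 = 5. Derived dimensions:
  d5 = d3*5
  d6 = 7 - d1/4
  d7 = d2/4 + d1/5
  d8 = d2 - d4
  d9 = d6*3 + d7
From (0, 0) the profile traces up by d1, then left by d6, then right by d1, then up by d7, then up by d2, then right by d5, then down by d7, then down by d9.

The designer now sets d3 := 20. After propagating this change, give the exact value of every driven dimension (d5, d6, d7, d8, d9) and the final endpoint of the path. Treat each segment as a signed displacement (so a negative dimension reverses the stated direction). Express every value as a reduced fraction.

Apply edit: d3 := 20
  d5 = d3*5 = 100
  d6 = 7 - d1/4 = 25/4
  d7 = d2/4 + d1/5 = 7/5
  d8 = d2 - d4 = -9/5
  d9 = d6*3 + d7 = 403/20
Walk from origin (0, 0):
  seg 1: up by d1 = 3 → (0, 3)
  seg 2: left by d6 = 25/4 → (-25/4, 3)
  seg 3: right by d1 = 3 → (-13/4, 3)
  seg 4: up by d7 = 7/5 → (-13/4, 22/5)
  seg 5: up by d2 = 16/5 → (-13/4, 38/5)
  seg 6: right by d5 = 100 → (387/4, 38/5)
  seg 7: down by d7 = 7/5 → (387/4, 31/5)
  seg 8: down by d9 = 403/20 → (387/4, -279/20)

d5 = 100
d6 = 25/4
d7 = 7/5
d8 = -9/5
d9 = 403/20
endpoint = (387/4, -279/20)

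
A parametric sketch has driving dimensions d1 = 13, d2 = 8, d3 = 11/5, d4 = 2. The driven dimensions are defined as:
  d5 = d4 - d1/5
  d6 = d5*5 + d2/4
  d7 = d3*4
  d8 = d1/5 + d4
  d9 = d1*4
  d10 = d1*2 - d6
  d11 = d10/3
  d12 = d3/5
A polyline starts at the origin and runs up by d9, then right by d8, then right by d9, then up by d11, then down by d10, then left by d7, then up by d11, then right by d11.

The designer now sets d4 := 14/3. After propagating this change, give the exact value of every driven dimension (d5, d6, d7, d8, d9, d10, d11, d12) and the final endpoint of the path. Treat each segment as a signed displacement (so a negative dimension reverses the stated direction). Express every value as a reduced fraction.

Apply edit: d4 := 14/3
  d5 = d4 - d1/5 = 31/15
  d6 = d5*5 + d2/4 = 37/3
  d7 = d3*4 = 44/5
  d8 = d1/5 + d4 = 109/15
  d9 = d1*4 = 52
  d10 = d1*2 - d6 = 41/3
  d11 = d10/3 = 41/9
  d12 = d3/5 = 11/25
Walk from origin (0, 0):
  seg 1: up by d9 = 52 → (0, 52)
  seg 2: right by d8 = 109/15 → (109/15, 52)
  seg 3: right by d9 = 52 → (889/15, 52)
  seg 4: up by d11 = 41/9 → (889/15, 509/9)
  seg 5: down by d10 = 41/3 → (889/15, 386/9)
  seg 6: left by d7 = 44/5 → (757/15, 386/9)
  seg 7: up by d11 = 41/9 → (757/15, 427/9)
  seg 8: right by d11 = 41/9 → (2476/45, 427/9)

d5 = 31/15
d6 = 37/3
d7 = 44/5
d8 = 109/15
d9 = 52
d10 = 41/3
d11 = 41/9
d12 = 11/25
endpoint = (2476/45, 427/9)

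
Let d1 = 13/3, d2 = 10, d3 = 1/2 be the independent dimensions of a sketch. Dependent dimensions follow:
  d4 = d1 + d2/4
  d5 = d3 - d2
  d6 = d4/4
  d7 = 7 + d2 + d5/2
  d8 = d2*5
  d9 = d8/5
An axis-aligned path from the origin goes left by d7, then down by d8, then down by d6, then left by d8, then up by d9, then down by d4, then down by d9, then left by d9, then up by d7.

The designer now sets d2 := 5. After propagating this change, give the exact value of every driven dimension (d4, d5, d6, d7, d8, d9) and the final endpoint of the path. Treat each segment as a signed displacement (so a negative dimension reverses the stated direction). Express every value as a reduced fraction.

d4 = 67/12
d5 = -9/2
d6 = 67/48
d7 = 39/4
d8 = 25
d9 = 5
endpoint = (-159/4, -1067/48)

Apply edit: d2 := 5
  d4 = d1 + d2/4 = 67/12
  d5 = d3 - d2 = -9/2
  d6 = d4/4 = 67/48
  d7 = 7 + d2 + d5/2 = 39/4
  d8 = d2*5 = 25
  d9 = d8/5 = 5
Walk from origin (0, 0):
  seg 1: left by d7 = 39/4 → (-39/4, 0)
  seg 2: down by d8 = 25 → (-39/4, -25)
  seg 3: down by d6 = 67/48 → (-39/4, -1267/48)
  seg 4: left by d8 = 25 → (-139/4, -1267/48)
  seg 5: up by d9 = 5 → (-139/4, -1027/48)
  seg 6: down by d4 = 67/12 → (-139/4, -1295/48)
  seg 7: down by d9 = 5 → (-139/4, -1535/48)
  seg 8: left by d9 = 5 → (-159/4, -1535/48)
  seg 9: up by d7 = 39/4 → (-159/4, -1067/48)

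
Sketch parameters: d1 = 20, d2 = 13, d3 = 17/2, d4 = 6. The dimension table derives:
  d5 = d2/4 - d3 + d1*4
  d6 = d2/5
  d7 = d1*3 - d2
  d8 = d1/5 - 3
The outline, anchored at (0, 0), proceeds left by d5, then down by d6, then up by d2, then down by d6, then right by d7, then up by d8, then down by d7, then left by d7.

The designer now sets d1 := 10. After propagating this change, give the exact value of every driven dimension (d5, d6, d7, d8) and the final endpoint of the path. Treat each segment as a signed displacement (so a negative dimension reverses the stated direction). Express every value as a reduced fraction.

d5 = 139/4
d6 = 13/5
d7 = 17
d8 = -1
endpoint = (-139/4, -51/5)

Apply edit: d1 := 10
  d5 = d2/4 - d3 + d1*4 = 139/4
  d6 = d2/5 = 13/5
  d7 = d1*3 - d2 = 17
  d8 = d1/5 - 3 = -1
Walk from origin (0, 0):
  seg 1: left by d5 = 139/4 → (-139/4, 0)
  seg 2: down by d6 = 13/5 → (-139/4, -13/5)
  seg 3: up by d2 = 13 → (-139/4, 52/5)
  seg 4: down by d6 = 13/5 → (-139/4, 39/5)
  seg 5: right by d7 = 17 → (-71/4, 39/5)
  seg 6: up by d8 = -1 → (-71/4, 34/5)
  seg 7: down by d7 = 17 → (-71/4, -51/5)
  seg 8: left by d7 = 17 → (-139/4, -51/5)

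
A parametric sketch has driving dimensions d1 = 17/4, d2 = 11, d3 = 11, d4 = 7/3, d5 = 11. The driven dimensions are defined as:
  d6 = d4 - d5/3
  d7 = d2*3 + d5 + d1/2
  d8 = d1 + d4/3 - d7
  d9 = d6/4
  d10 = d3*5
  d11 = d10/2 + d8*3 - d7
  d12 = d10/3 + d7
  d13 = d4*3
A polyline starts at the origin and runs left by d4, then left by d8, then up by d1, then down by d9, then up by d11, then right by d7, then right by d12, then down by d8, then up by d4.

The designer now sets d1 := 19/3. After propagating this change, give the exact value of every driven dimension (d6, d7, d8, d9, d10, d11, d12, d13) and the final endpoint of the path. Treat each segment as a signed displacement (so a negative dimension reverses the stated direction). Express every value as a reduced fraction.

d6 = -4/3
d7 = 283/6
d8 = -721/18
d9 = -1/3
d10 = 55
d11 = -839/6
d12 = 131/2
d13 = 7
endpoint = (2707/18, -817/9)

Apply edit: d1 := 19/3
  d6 = d4 - d5/3 = -4/3
  d7 = d2*3 + d5 + d1/2 = 283/6
  d8 = d1 + d4/3 - d7 = -721/18
  d9 = d6/4 = -1/3
  d10 = d3*5 = 55
  d11 = d10/2 + d8*3 - d7 = -839/6
  d12 = d10/3 + d7 = 131/2
  d13 = d4*3 = 7
Walk from origin (0, 0):
  seg 1: left by d4 = 7/3 → (-7/3, 0)
  seg 2: left by d8 = -721/18 → (679/18, 0)
  seg 3: up by d1 = 19/3 → (679/18, 19/3)
  seg 4: down by d9 = -1/3 → (679/18, 20/3)
  seg 5: up by d11 = -839/6 → (679/18, -799/6)
  seg 6: right by d7 = 283/6 → (764/9, -799/6)
  seg 7: right by d12 = 131/2 → (2707/18, -799/6)
  seg 8: down by d8 = -721/18 → (2707/18, -838/9)
  seg 9: up by d4 = 7/3 → (2707/18, -817/9)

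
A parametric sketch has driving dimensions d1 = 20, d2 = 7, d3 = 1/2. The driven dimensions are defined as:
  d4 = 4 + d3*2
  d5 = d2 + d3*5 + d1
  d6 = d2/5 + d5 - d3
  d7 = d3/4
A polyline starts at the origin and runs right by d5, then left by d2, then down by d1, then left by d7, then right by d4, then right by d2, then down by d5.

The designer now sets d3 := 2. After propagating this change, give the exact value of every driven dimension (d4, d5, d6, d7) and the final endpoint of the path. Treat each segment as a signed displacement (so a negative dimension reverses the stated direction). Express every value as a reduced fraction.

d4 = 8
d5 = 37
d6 = 182/5
d7 = 1/2
endpoint = (89/2, -57)

Apply edit: d3 := 2
  d4 = 4 + d3*2 = 8
  d5 = d2 + d3*5 + d1 = 37
  d6 = d2/5 + d5 - d3 = 182/5
  d7 = d3/4 = 1/2
Walk from origin (0, 0):
  seg 1: right by d5 = 37 → (37, 0)
  seg 2: left by d2 = 7 → (30, 0)
  seg 3: down by d1 = 20 → (30, -20)
  seg 4: left by d7 = 1/2 → (59/2, -20)
  seg 5: right by d4 = 8 → (75/2, -20)
  seg 6: right by d2 = 7 → (89/2, -20)
  seg 7: down by d5 = 37 → (89/2, -57)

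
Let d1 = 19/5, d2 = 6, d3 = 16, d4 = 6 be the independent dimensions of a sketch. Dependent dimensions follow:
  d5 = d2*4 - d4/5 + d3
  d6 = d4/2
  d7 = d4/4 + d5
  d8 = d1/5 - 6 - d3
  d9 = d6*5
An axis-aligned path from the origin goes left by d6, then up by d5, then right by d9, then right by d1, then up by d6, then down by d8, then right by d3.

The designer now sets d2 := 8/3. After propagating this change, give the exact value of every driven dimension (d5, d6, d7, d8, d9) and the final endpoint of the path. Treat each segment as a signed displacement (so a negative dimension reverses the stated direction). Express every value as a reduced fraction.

Apply edit: d2 := 8/3
  d5 = d2*4 - d4/5 + d3 = 382/15
  d6 = d4/2 = 3
  d7 = d4/4 + d5 = 809/30
  d8 = d1/5 - 6 - d3 = -531/25
  d9 = d6*5 = 15
Walk from origin (0, 0):
  seg 1: left by d6 = 3 → (-3, 0)
  seg 2: up by d5 = 382/15 → (-3, 382/15)
  seg 3: right by d9 = 15 → (12, 382/15)
  seg 4: right by d1 = 19/5 → (79/5, 382/15)
  seg 5: up by d6 = 3 → (79/5, 427/15)
  seg 6: down by d8 = -531/25 → (79/5, 3728/75)
  seg 7: right by d3 = 16 → (159/5, 3728/75)

d5 = 382/15
d6 = 3
d7 = 809/30
d8 = -531/25
d9 = 15
endpoint = (159/5, 3728/75)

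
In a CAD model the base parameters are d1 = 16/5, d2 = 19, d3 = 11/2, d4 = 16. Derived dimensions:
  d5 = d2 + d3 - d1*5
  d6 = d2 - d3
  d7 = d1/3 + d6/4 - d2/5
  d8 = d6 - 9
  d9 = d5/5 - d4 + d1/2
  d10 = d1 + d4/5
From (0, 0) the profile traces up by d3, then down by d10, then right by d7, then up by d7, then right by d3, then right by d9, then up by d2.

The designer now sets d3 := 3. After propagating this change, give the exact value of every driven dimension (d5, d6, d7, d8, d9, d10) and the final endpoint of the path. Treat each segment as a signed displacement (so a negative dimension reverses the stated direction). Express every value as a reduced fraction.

Apply edit: d3 := 3
  d5 = d2 + d3 - d1*5 = 6
  d6 = d2 - d3 = 16
  d7 = d1/3 + d6/4 - d2/5 = 19/15
  d8 = d6 - 9 = 7
  d9 = d5/5 - d4 + d1/2 = -66/5
  d10 = d1 + d4/5 = 32/5
Walk from origin (0, 0):
  seg 1: up by d3 = 3 → (0, 3)
  seg 2: down by d10 = 32/5 → (0, -17/5)
  seg 3: right by d7 = 19/15 → (19/15, -17/5)
  seg 4: up by d7 = 19/15 → (19/15, -32/15)
  seg 5: right by d3 = 3 → (64/15, -32/15)
  seg 6: right by d9 = -66/5 → (-134/15, -32/15)
  seg 7: up by d2 = 19 → (-134/15, 253/15)

d5 = 6
d6 = 16
d7 = 19/15
d8 = 7
d9 = -66/5
d10 = 32/5
endpoint = (-134/15, 253/15)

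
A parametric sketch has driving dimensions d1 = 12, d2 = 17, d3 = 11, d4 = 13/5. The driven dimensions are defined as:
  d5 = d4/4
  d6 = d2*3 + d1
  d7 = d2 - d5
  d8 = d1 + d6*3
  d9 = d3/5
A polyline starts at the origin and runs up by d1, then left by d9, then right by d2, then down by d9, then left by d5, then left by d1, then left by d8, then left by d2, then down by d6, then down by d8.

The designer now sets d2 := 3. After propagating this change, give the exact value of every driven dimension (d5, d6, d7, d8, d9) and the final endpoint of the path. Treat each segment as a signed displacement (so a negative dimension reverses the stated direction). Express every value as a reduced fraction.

Apply edit: d2 := 3
  d5 = d4/4 = 13/20
  d6 = d2*3 + d1 = 21
  d7 = d2 - d5 = 47/20
  d8 = d1 + d6*3 = 75
  d9 = d3/5 = 11/5
Walk from origin (0, 0):
  seg 1: up by d1 = 12 → (0, 12)
  seg 2: left by d9 = 11/5 → (-11/5, 12)
  seg 3: right by d2 = 3 → (4/5, 12)
  seg 4: down by d9 = 11/5 → (4/5, 49/5)
  seg 5: left by d5 = 13/20 → (3/20, 49/5)
  seg 6: left by d1 = 12 → (-237/20, 49/5)
  seg 7: left by d8 = 75 → (-1737/20, 49/5)
  seg 8: left by d2 = 3 → (-1797/20, 49/5)
  seg 9: down by d6 = 21 → (-1797/20, -56/5)
  seg 10: down by d8 = 75 → (-1797/20, -431/5)

d5 = 13/20
d6 = 21
d7 = 47/20
d8 = 75
d9 = 11/5
endpoint = (-1797/20, -431/5)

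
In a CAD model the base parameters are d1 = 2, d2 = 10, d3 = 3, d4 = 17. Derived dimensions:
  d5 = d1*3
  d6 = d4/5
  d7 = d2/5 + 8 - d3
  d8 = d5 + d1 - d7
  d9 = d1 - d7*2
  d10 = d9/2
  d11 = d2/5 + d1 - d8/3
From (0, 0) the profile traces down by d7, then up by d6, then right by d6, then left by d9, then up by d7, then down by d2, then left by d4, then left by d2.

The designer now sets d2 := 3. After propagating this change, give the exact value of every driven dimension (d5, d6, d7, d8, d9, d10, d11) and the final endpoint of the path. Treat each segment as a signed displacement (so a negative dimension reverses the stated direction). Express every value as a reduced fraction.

Apply edit: d2 := 3
  d5 = d1*3 = 6
  d6 = d4/5 = 17/5
  d7 = d2/5 + 8 - d3 = 28/5
  d8 = d5 + d1 - d7 = 12/5
  d9 = d1 - d7*2 = -46/5
  d10 = d9/2 = -23/5
  d11 = d2/5 + d1 - d8/3 = 9/5
Walk from origin (0, 0):
  seg 1: down by d7 = 28/5 → (0, -28/5)
  seg 2: up by d6 = 17/5 → (0, -11/5)
  seg 3: right by d6 = 17/5 → (17/5, -11/5)
  seg 4: left by d9 = -46/5 → (63/5, -11/5)
  seg 5: up by d7 = 28/5 → (63/5, 17/5)
  seg 6: down by d2 = 3 → (63/5, 2/5)
  seg 7: left by d4 = 17 → (-22/5, 2/5)
  seg 8: left by d2 = 3 → (-37/5, 2/5)

d5 = 6
d6 = 17/5
d7 = 28/5
d8 = 12/5
d9 = -46/5
d10 = -23/5
d11 = 9/5
endpoint = (-37/5, 2/5)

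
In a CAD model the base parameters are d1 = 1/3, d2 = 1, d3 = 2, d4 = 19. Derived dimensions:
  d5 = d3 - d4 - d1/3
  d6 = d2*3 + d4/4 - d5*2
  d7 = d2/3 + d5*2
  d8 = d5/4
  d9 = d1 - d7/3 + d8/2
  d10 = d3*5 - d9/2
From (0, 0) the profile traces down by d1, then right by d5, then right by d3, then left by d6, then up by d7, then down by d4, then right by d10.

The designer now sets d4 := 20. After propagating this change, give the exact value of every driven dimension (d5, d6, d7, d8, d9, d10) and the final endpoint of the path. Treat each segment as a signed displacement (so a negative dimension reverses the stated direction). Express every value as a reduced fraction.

Apply edit: d4 := 20
  d5 = d3 - d4 - d1/3 = -163/9
  d6 = d2*3 + d4/4 - d5*2 = 398/9
  d7 = d2/3 + d5*2 = -323/9
  d8 = d5/4 = -163/36
  d9 = d1 - d7/3 + d8/2 = 2167/216
  d10 = d3*5 - d9/2 = 2153/432
Walk from origin (0, 0):
  seg 1: down by d1 = 1/3 → (0, -1/3)
  seg 2: right by d5 = -163/9 → (-163/9, -1/3)
  seg 3: right by d3 = 2 → (-145/9, -1/3)
  seg 4: left by d6 = 398/9 → (-181/3, -1/3)
  seg 5: up by d7 = -323/9 → (-181/3, -326/9)
  seg 6: down by d4 = 20 → (-181/3, -506/9)
  seg 7: right by d10 = 2153/432 → (-23911/432, -506/9)

d5 = -163/9
d6 = 398/9
d7 = -323/9
d8 = -163/36
d9 = 2167/216
d10 = 2153/432
endpoint = (-23911/432, -506/9)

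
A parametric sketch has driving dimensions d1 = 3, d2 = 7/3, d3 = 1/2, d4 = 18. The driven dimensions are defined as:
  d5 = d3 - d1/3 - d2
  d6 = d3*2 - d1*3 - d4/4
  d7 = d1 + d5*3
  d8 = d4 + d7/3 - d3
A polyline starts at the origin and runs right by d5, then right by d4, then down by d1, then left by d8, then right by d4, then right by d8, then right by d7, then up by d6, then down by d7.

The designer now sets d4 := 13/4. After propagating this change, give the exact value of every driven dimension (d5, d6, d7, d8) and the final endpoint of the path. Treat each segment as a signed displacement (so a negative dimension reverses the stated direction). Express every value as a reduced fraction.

d5 = -17/6
d6 = -141/16
d7 = -11/2
d8 = 11/12
endpoint = (-11/6, -101/16)

Apply edit: d4 := 13/4
  d5 = d3 - d1/3 - d2 = -17/6
  d6 = d3*2 - d1*3 - d4/4 = -141/16
  d7 = d1 + d5*3 = -11/2
  d8 = d4 + d7/3 - d3 = 11/12
Walk from origin (0, 0):
  seg 1: right by d5 = -17/6 → (-17/6, 0)
  seg 2: right by d4 = 13/4 → (5/12, 0)
  seg 3: down by d1 = 3 → (5/12, -3)
  seg 4: left by d8 = 11/12 → (-1/2, -3)
  seg 5: right by d4 = 13/4 → (11/4, -3)
  seg 6: right by d8 = 11/12 → (11/3, -3)
  seg 7: right by d7 = -11/2 → (-11/6, -3)
  seg 8: up by d6 = -141/16 → (-11/6, -189/16)
  seg 9: down by d7 = -11/2 → (-11/6, -101/16)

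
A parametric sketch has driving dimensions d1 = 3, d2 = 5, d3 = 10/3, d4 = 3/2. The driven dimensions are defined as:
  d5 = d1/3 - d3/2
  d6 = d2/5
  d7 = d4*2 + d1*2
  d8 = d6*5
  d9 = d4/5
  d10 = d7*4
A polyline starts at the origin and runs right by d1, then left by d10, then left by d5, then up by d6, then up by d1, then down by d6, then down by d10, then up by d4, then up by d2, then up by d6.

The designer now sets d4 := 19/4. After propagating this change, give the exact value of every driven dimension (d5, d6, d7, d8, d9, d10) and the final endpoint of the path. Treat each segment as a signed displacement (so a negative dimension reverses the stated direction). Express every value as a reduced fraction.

d5 = -2/3
d6 = 1
d7 = 31/2
d8 = 5
d9 = 19/20
d10 = 62
endpoint = (-175/3, -193/4)

Apply edit: d4 := 19/4
  d5 = d1/3 - d3/2 = -2/3
  d6 = d2/5 = 1
  d7 = d4*2 + d1*2 = 31/2
  d8 = d6*5 = 5
  d9 = d4/5 = 19/20
  d10 = d7*4 = 62
Walk from origin (0, 0):
  seg 1: right by d1 = 3 → (3, 0)
  seg 2: left by d10 = 62 → (-59, 0)
  seg 3: left by d5 = -2/3 → (-175/3, 0)
  seg 4: up by d6 = 1 → (-175/3, 1)
  seg 5: up by d1 = 3 → (-175/3, 4)
  seg 6: down by d6 = 1 → (-175/3, 3)
  seg 7: down by d10 = 62 → (-175/3, -59)
  seg 8: up by d4 = 19/4 → (-175/3, -217/4)
  seg 9: up by d2 = 5 → (-175/3, -197/4)
  seg 10: up by d6 = 1 → (-175/3, -193/4)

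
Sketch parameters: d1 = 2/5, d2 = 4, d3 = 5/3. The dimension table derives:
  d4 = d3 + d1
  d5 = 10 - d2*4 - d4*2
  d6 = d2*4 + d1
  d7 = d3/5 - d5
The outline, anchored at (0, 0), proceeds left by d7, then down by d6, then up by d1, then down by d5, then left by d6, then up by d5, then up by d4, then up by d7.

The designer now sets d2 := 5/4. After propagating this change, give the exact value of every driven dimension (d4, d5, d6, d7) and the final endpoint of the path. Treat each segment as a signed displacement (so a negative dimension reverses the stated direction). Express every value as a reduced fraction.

d4 = 31/15
d5 = 13/15
d6 = 27/5
d7 = -8/15
endpoint = (-73/15, -52/15)

Apply edit: d2 := 5/4
  d4 = d3 + d1 = 31/15
  d5 = 10 - d2*4 - d4*2 = 13/15
  d6 = d2*4 + d1 = 27/5
  d7 = d3/5 - d5 = -8/15
Walk from origin (0, 0):
  seg 1: left by d7 = -8/15 → (8/15, 0)
  seg 2: down by d6 = 27/5 → (8/15, -27/5)
  seg 3: up by d1 = 2/5 → (8/15, -5)
  seg 4: down by d5 = 13/15 → (8/15, -88/15)
  seg 5: left by d6 = 27/5 → (-73/15, -88/15)
  seg 6: up by d5 = 13/15 → (-73/15, -5)
  seg 7: up by d4 = 31/15 → (-73/15, -44/15)
  seg 8: up by d7 = -8/15 → (-73/15, -52/15)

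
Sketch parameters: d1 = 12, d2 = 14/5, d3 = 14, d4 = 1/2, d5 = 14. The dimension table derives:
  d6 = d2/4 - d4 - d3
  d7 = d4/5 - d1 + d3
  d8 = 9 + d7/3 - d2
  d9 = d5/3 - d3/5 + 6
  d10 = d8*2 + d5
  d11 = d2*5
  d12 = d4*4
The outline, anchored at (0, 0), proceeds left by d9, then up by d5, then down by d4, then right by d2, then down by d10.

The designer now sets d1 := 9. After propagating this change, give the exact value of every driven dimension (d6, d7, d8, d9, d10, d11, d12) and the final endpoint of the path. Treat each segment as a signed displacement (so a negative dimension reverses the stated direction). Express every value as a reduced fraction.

d6 = -69/5
d7 = 51/10
d8 = 79/10
d9 = 118/15
d10 = 149/5
d11 = 14
d12 = 2
endpoint = (-76/15, -163/10)

Apply edit: d1 := 9
  d6 = d2/4 - d4 - d3 = -69/5
  d7 = d4/5 - d1 + d3 = 51/10
  d8 = 9 + d7/3 - d2 = 79/10
  d9 = d5/3 - d3/5 + 6 = 118/15
  d10 = d8*2 + d5 = 149/5
  d11 = d2*5 = 14
  d12 = d4*4 = 2
Walk from origin (0, 0):
  seg 1: left by d9 = 118/15 → (-118/15, 0)
  seg 2: up by d5 = 14 → (-118/15, 14)
  seg 3: down by d4 = 1/2 → (-118/15, 27/2)
  seg 4: right by d2 = 14/5 → (-76/15, 27/2)
  seg 5: down by d10 = 149/5 → (-76/15, -163/10)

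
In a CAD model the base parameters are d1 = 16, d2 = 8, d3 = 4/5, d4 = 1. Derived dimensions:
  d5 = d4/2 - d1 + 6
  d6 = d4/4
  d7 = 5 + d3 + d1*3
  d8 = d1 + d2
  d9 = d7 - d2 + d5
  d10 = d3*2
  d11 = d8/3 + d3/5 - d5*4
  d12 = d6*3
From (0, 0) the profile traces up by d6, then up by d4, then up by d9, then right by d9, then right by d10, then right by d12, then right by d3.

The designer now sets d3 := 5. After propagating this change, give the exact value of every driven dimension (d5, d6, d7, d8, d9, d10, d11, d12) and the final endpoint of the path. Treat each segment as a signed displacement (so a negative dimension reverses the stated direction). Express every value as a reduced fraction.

d5 = -19/2
d6 = 1/4
d7 = 58
d8 = 24
d9 = 81/2
d10 = 10
d11 = 47
d12 = 3/4
endpoint = (225/4, 167/4)

Apply edit: d3 := 5
  d5 = d4/2 - d1 + 6 = -19/2
  d6 = d4/4 = 1/4
  d7 = 5 + d3 + d1*3 = 58
  d8 = d1 + d2 = 24
  d9 = d7 - d2 + d5 = 81/2
  d10 = d3*2 = 10
  d11 = d8/3 + d3/5 - d5*4 = 47
  d12 = d6*3 = 3/4
Walk from origin (0, 0):
  seg 1: up by d6 = 1/4 → (0, 1/4)
  seg 2: up by d4 = 1 → (0, 5/4)
  seg 3: up by d9 = 81/2 → (0, 167/4)
  seg 4: right by d9 = 81/2 → (81/2, 167/4)
  seg 5: right by d10 = 10 → (101/2, 167/4)
  seg 6: right by d12 = 3/4 → (205/4, 167/4)
  seg 7: right by d3 = 5 → (225/4, 167/4)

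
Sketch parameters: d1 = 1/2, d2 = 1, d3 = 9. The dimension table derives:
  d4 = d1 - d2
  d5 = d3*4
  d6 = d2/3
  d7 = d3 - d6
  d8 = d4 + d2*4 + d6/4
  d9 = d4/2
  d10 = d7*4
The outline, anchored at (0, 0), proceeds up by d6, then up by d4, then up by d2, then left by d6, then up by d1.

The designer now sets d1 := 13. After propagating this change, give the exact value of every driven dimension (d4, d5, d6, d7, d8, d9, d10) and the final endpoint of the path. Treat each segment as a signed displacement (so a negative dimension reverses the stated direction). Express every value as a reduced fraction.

Apply edit: d1 := 13
  d4 = d1 - d2 = 12
  d5 = d3*4 = 36
  d6 = d2/3 = 1/3
  d7 = d3 - d6 = 26/3
  d8 = d4 + d2*4 + d6/4 = 193/12
  d9 = d4/2 = 6
  d10 = d7*4 = 104/3
Walk from origin (0, 0):
  seg 1: up by d6 = 1/3 → (0, 1/3)
  seg 2: up by d4 = 12 → (0, 37/3)
  seg 3: up by d2 = 1 → (0, 40/3)
  seg 4: left by d6 = 1/3 → (-1/3, 40/3)
  seg 5: up by d1 = 13 → (-1/3, 79/3)

d4 = 12
d5 = 36
d6 = 1/3
d7 = 26/3
d8 = 193/12
d9 = 6
d10 = 104/3
endpoint = (-1/3, 79/3)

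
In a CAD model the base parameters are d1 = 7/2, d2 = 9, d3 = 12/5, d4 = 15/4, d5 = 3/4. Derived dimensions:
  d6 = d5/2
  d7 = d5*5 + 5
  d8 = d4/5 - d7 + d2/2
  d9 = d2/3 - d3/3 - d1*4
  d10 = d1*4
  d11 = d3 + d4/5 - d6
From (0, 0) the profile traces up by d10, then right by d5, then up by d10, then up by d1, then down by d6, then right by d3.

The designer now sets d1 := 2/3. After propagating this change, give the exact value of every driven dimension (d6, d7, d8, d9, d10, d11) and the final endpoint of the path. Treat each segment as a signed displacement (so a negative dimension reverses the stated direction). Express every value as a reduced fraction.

d6 = 3/8
d7 = 35/4
d8 = -7/2
d9 = -7/15
d10 = 8/3
d11 = 111/40
endpoint = (63/20, 45/8)

Apply edit: d1 := 2/3
  d6 = d5/2 = 3/8
  d7 = d5*5 + 5 = 35/4
  d8 = d4/5 - d7 + d2/2 = -7/2
  d9 = d2/3 - d3/3 - d1*4 = -7/15
  d10 = d1*4 = 8/3
  d11 = d3 + d4/5 - d6 = 111/40
Walk from origin (0, 0):
  seg 1: up by d10 = 8/3 → (0, 8/3)
  seg 2: right by d5 = 3/4 → (3/4, 8/3)
  seg 3: up by d10 = 8/3 → (3/4, 16/3)
  seg 4: up by d1 = 2/3 → (3/4, 6)
  seg 5: down by d6 = 3/8 → (3/4, 45/8)
  seg 6: right by d3 = 12/5 → (63/20, 45/8)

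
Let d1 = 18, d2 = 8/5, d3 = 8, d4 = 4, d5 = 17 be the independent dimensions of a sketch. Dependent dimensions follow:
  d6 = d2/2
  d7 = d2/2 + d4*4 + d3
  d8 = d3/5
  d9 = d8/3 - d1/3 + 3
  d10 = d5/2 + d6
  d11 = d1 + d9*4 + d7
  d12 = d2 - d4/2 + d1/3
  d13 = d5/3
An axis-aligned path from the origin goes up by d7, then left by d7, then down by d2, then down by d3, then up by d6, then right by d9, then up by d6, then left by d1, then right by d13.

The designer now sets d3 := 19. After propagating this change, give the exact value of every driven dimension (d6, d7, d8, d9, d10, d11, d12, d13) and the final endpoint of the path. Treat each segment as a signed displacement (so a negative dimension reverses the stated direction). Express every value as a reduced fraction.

Apply edit: d3 := 19
  d6 = d2/2 = 4/5
  d7 = d2/2 + d4*4 + d3 = 179/5
  d8 = d3/5 = 19/5
  d9 = d8/3 - d1/3 + 3 = -26/15
  d10 = d5/2 + d6 = 93/10
  d11 = d1 + d9*4 + d7 = 703/15
  d12 = d2 - d4/2 + d1/3 = 28/5
  d13 = d5/3 = 17/3
Walk from origin (0, 0):
  seg 1: up by d7 = 179/5 → (0, 179/5)
  seg 2: left by d7 = 179/5 → (-179/5, 179/5)
  seg 3: down by d2 = 8/5 → (-179/5, 171/5)
  seg 4: down by d3 = 19 → (-179/5, 76/5)
  seg 5: up by d6 = 4/5 → (-179/5, 16)
  seg 6: right by d9 = -26/15 → (-563/15, 16)
  seg 7: up by d6 = 4/5 → (-563/15, 84/5)
  seg 8: left by d1 = 18 → (-833/15, 84/5)
  seg 9: right by d13 = 17/3 → (-748/15, 84/5)

d6 = 4/5
d7 = 179/5
d8 = 19/5
d9 = -26/15
d10 = 93/10
d11 = 703/15
d12 = 28/5
d13 = 17/3
endpoint = (-748/15, 84/5)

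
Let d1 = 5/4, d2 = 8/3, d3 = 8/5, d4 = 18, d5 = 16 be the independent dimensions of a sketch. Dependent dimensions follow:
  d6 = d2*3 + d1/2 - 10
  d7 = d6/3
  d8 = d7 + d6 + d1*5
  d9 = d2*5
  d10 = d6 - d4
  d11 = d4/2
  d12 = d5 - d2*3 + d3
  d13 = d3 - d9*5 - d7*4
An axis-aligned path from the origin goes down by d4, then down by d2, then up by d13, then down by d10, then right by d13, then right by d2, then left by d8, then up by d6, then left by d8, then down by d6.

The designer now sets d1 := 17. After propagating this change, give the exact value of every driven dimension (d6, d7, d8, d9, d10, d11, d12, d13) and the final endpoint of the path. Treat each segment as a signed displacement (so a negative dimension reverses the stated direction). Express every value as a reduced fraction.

d6 = 13/2
d7 = 13/6
d8 = 281/3
d9 = 40/3
d10 = -23/2
d11 = 9
d12 = 48/5
d13 = -1106/15
endpoint = (-1292/5, -829/10)

Apply edit: d1 := 17
  d6 = d2*3 + d1/2 - 10 = 13/2
  d7 = d6/3 = 13/6
  d8 = d7 + d6 + d1*5 = 281/3
  d9 = d2*5 = 40/3
  d10 = d6 - d4 = -23/2
  d11 = d4/2 = 9
  d12 = d5 - d2*3 + d3 = 48/5
  d13 = d3 - d9*5 - d7*4 = -1106/15
Walk from origin (0, 0):
  seg 1: down by d4 = 18 → (0, -18)
  seg 2: down by d2 = 8/3 → (0, -62/3)
  seg 3: up by d13 = -1106/15 → (0, -472/5)
  seg 4: down by d10 = -23/2 → (0, -829/10)
  seg 5: right by d13 = -1106/15 → (-1106/15, -829/10)
  seg 6: right by d2 = 8/3 → (-1066/15, -829/10)
  seg 7: left by d8 = 281/3 → (-2471/15, -829/10)
  seg 8: up by d6 = 13/2 → (-2471/15, -382/5)
  seg 9: left by d8 = 281/3 → (-1292/5, -382/5)
  seg 10: down by d6 = 13/2 → (-1292/5, -829/10)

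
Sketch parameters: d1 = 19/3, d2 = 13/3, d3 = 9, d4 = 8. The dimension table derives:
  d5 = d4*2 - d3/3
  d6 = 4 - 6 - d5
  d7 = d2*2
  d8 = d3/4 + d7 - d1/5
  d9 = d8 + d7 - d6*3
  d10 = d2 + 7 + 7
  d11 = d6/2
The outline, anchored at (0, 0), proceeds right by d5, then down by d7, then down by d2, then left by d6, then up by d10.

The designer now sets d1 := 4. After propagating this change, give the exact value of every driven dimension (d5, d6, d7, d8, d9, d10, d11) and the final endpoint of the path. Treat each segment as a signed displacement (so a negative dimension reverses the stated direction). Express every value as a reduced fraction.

Apply edit: d1 := 4
  d5 = d4*2 - d3/3 = 13
  d6 = 4 - 6 - d5 = -15
  d7 = d2*2 = 26/3
  d8 = d3/4 + d7 - d1/5 = 607/60
  d9 = d8 + d7 - d6*3 = 3827/60
  d10 = d2 + 7 + 7 = 55/3
  d11 = d6/2 = -15/2
Walk from origin (0, 0):
  seg 1: right by d5 = 13 → (13, 0)
  seg 2: down by d7 = 26/3 → (13, -26/3)
  seg 3: down by d2 = 13/3 → (13, -13)
  seg 4: left by d6 = -15 → (28, -13)
  seg 5: up by d10 = 55/3 → (28, 16/3)

d5 = 13
d6 = -15
d7 = 26/3
d8 = 607/60
d9 = 3827/60
d10 = 55/3
d11 = -15/2
endpoint = (28, 16/3)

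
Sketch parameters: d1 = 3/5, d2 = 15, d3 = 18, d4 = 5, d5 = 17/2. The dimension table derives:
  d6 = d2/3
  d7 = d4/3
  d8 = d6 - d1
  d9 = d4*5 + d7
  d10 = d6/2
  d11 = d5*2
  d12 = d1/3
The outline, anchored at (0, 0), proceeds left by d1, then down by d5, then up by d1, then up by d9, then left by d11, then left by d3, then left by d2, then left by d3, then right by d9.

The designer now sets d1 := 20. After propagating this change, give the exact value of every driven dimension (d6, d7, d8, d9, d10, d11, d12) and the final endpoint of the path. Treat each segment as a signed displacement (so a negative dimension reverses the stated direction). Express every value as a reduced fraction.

d6 = 5
d7 = 5/3
d8 = -15
d9 = 80/3
d10 = 5/2
d11 = 17
d12 = 20/3
endpoint = (-184/3, 229/6)

Apply edit: d1 := 20
  d6 = d2/3 = 5
  d7 = d4/3 = 5/3
  d8 = d6 - d1 = -15
  d9 = d4*5 + d7 = 80/3
  d10 = d6/2 = 5/2
  d11 = d5*2 = 17
  d12 = d1/3 = 20/3
Walk from origin (0, 0):
  seg 1: left by d1 = 20 → (-20, 0)
  seg 2: down by d5 = 17/2 → (-20, -17/2)
  seg 3: up by d1 = 20 → (-20, 23/2)
  seg 4: up by d9 = 80/3 → (-20, 229/6)
  seg 5: left by d11 = 17 → (-37, 229/6)
  seg 6: left by d3 = 18 → (-55, 229/6)
  seg 7: left by d2 = 15 → (-70, 229/6)
  seg 8: left by d3 = 18 → (-88, 229/6)
  seg 9: right by d9 = 80/3 → (-184/3, 229/6)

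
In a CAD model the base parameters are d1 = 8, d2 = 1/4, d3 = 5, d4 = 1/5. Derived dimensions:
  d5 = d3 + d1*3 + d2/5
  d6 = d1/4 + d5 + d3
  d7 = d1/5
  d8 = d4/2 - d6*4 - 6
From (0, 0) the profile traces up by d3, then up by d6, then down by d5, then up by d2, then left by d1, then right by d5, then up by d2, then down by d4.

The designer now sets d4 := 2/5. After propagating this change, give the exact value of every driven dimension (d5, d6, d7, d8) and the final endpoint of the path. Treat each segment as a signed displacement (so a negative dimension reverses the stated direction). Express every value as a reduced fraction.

d5 = 581/20
d6 = 721/20
d7 = 8/5
d8 = -150
endpoint = (421/20, 121/10)

Apply edit: d4 := 2/5
  d5 = d3 + d1*3 + d2/5 = 581/20
  d6 = d1/4 + d5 + d3 = 721/20
  d7 = d1/5 = 8/5
  d8 = d4/2 - d6*4 - 6 = -150
Walk from origin (0, 0):
  seg 1: up by d3 = 5 → (0, 5)
  seg 2: up by d6 = 721/20 → (0, 821/20)
  seg 3: down by d5 = 581/20 → (0, 12)
  seg 4: up by d2 = 1/4 → (0, 49/4)
  seg 5: left by d1 = 8 → (-8, 49/4)
  seg 6: right by d5 = 581/20 → (421/20, 49/4)
  seg 7: up by d2 = 1/4 → (421/20, 25/2)
  seg 8: down by d4 = 2/5 → (421/20, 121/10)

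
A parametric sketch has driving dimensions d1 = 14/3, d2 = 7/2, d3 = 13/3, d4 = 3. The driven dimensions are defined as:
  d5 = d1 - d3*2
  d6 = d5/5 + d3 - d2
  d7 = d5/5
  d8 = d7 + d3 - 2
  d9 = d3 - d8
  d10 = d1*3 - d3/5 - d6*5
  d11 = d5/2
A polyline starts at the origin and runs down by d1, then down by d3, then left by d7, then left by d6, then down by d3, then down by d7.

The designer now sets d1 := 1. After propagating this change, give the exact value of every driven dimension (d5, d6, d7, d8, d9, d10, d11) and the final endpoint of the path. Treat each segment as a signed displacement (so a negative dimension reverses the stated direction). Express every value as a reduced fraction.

d5 = -23/3
d6 = -7/10
d7 = -23/15
d8 = 4/5
d9 = 53/15
d10 = 169/30
d11 = -23/6
endpoint = (67/30, -122/15)

Apply edit: d1 := 1
  d5 = d1 - d3*2 = -23/3
  d6 = d5/5 + d3 - d2 = -7/10
  d7 = d5/5 = -23/15
  d8 = d7 + d3 - 2 = 4/5
  d9 = d3 - d8 = 53/15
  d10 = d1*3 - d3/5 - d6*5 = 169/30
  d11 = d5/2 = -23/6
Walk from origin (0, 0):
  seg 1: down by d1 = 1 → (0, -1)
  seg 2: down by d3 = 13/3 → (0, -16/3)
  seg 3: left by d7 = -23/15 → (23/15, -16/3)
  seg 4: left by d6 = -7/10 → (67/30, -16/3)
  seg 5: down by d3 = 13/3 → (67/30, -29/3)
  seg 6: down by d7 = -23/15 → (67/30, -122/15)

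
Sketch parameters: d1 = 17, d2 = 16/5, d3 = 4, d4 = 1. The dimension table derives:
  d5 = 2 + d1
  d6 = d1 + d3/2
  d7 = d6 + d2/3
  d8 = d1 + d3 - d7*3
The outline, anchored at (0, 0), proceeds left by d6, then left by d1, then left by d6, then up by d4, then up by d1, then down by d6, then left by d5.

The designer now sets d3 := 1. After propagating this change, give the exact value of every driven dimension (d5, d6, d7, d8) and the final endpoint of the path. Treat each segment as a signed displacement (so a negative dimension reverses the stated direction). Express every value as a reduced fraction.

d5 = 19
d6 = 35/2
d7 = 557/30
d8 = -377/10
endpoint = (-71, 1/2)

Apply edit: d3 := 1
  d5 = 2 + d1 = 19
  d6 = d1 + d3/2 = 35/2
  d7 = d6 + d2/3 = 557/30
  d8 = d1 + d3 - d7*3 = -377/10
Walk from origin (0, 0):
  seg 1: left by d6 = 35/2 → (-35/2, 0)
  seg 2: left by d1 = 17 → (-69/2, 0)
  seg 3: left by d6 = 35/2 → (-52, 0)
  seg 4: up by d4 = 1 → (-52, 1)
  seg 5: up by d1 = 17 → (-52, 18)
  seg 6: down by d6 = 35/2 → (-52, 1/2)
  seg 7: left by d5 = 19 → (-71, 1/2)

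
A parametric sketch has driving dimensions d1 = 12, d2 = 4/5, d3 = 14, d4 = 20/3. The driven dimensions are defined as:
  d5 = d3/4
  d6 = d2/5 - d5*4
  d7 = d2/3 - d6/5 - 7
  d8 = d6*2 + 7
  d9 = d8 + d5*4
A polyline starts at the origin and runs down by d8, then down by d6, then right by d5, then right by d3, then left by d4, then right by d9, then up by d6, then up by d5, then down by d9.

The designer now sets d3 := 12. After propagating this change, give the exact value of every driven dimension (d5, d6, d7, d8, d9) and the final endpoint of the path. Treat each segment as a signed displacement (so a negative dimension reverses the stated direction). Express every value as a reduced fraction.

d5 = 3
d6 = -296/25
d7 = -1637/375
d8 = -417/25
d9 = -117/25
endpoint = (274/75, 609/25)

Apply edit: d3 := 12
  d5 = d3/4 = 3
  d6 = d2/5 - d5*4 = -296/25
  d7 = d2/3 - d6/5 - 7 = -1637/375
  d8 = d6*2 + 7 = -417/25
  d9 = d8 + d5*4 = -117/25
Walk from origin (0, 0):
  seg 1: down by d8 = -417/25 → (0, 417/25)
  seg 2: down by d6 = -296/25 → (0, 713/25)
  seg 3: right by d5 = 3 → (3, 713/25)
  seg 4: right by d3 = 12 → (15, 713/25)
  seg 5: left by d4 = 20/3 → (25/3, 713/25)
  seg 6: right by d9 = -117/25 → (274/75, 713/25)
  seg 7: up by d6 = -296/25 → (274/75, 417/25)
  seg 8: up by d5 = 3 → (274/75, 492/25)
  seg 9: down by d9 = -117/25 → (274/75, 609/25)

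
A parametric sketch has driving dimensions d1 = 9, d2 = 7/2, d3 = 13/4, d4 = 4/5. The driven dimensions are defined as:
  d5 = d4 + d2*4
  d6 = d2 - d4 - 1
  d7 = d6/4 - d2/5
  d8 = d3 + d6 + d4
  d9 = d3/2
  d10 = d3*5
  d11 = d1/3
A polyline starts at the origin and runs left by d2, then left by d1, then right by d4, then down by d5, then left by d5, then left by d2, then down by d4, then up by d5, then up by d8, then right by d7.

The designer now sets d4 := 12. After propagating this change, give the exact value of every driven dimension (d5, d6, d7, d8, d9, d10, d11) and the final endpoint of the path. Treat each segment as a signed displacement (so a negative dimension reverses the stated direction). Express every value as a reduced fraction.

Apply edit: d4 := 12
  d5 = d4 + d2*4 = 26
  d6 = d2 - d4 - 1 = -19/2
  d7 = d6/4 - d2/5 = -123/40
  d8 = d3 + d6 + d4 = 23/4
  d9 = d3/2 = 13/8
  d10 = d3*5 = 65/4
  d11 = d1/3 = 3
Walk from origin (0, 0):
  seg 1: left by d2 = 7/2 → (-7/2, 0)
  seg 2: left by d1 = 9 → (-25/2, 0)
  seg 3: right by d4 = 12 → (-1/2, 0)
  seg 4: down by d5 = 26 → (-1/2, -26)
  seg 5: left by d5 = 26 → (-53/2, -26)
  seg 6: left by d2 = 7/2 → (-30, -26)
  seg 7: down by d4 = 12 → (-30, -38)
  seg 8: up by d5 = 26 → (-30, -12)
  seg 9: up by d8 = 23/4 → (-30, -25/4)
  seg 10: right by d7 = -123/40 → (-1323/40, -25/4)

d5 = 26
d6 = -19/2
d7 = -123/40
d8 = 23/4
d9 = 13/8
d10 = 65/4
d11 = 3
endpoint = (-1323/40, -25/4)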